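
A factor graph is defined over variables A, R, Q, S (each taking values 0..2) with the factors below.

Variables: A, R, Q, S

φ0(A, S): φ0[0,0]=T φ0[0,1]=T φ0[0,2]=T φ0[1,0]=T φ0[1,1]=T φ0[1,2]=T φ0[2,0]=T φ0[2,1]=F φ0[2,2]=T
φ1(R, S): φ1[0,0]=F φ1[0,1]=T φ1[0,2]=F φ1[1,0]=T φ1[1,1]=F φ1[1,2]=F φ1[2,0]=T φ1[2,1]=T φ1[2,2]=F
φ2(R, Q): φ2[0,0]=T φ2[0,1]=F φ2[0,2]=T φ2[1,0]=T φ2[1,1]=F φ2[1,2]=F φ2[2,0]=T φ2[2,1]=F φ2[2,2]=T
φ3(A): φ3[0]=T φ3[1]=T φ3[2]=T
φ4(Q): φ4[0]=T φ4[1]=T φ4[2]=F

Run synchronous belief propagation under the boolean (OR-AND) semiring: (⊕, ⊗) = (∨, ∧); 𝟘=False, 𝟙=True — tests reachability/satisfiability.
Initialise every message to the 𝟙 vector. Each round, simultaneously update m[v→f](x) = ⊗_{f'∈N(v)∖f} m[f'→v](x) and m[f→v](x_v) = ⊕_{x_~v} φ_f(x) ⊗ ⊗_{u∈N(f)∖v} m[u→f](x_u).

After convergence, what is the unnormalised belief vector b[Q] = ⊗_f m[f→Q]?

b[Q] = [T, F, F]

init: all messages = 𝟙 over 3 values
r1 m[φ0→A] = [T, T, T]
r1 m[φ0→S] = [T, T, T]
r1 m[φ1→R] = [T, T, T]
r1 m[φ1→S] = [T, T, F]
r1 m[φ2→R] = [T, T, T]
r1 m[φ2→Q] = [T, F, T]
r1 m[φ3→A] = [T, T, T]
r1 m[φ4→Q] = [T, T, F]
r1 m[A→φ0] = [T, T, T]
r1 m[A→φ3] = [T, T, T]
r1 m[R→φ1] = [T, T, T]
r1 m[R→φ2] = [T, T, T]
r1 m[Q→φ2] = [T, T, T]
r1 m[Q→φ4] = [T, T, T]
r1 m[S→φ0] = [T, T, T]
r1 m[S→φ1] = [T, T, T]
r2 m[φ0→A] = [T, T, T]
r2 m[φ0→S] = [T, T, T]
r2 m[φ1→R] = [T, T, T]
r2 m[φ1→S] = [T, T, F]
r2 m[φ2→R] = [T, T, T]
r2 m[φ2→Q] = [T, F, T]
r2 m[φ3→A] = [T, T, T]
r2 m[φ4→Q] = [T, T, F]
r2 m[A→φ0] = [T, T, T]
r2 m[A→φ3] = [T, T, T]
r2 m[R→φ1] = [T, T, T]
r2 m[R→φ2] = [T, T, T]
r2 m[Q→φ2] = [T, T, F]
r2 m[Q→φ4] = [T, F, T]
r2 m[S→φ0] = [T, T, F]
r2 m[S→φ1] = [T, T, T]
r3 m[φ0→A] = [T, T, T]
r3 m[φ0→S] = [T, T, T]
r3 m[φ1→R] = [T, T, T]
r3 m[φ1→S] = [T, T, F]
r3 m[φ2→R] = [T, T, T]
r3 m[φ2→Q] = [T, F, T]
r3 m[φ3→A] = [T, T, T]
r3 m[φ4→Q] = [T, T, F]
r3 m[A→φ0] = [T, T, T]
r3 m[A→φ3] = [T, T, T]
r3 m[R→φ1] = [T, T, T]
r3 m[R→φ2] = [T, T, T]
r3 m[Q→φ2] = [T, T, F]
r3 m[Q→φ4] = [T, F, T]
r3 m[S→φ0] = [T, T, F]
r3 m[S→φ1] = [T, T, T]
fixed point reached at round 3
b[Q] = ⊗ incoming = [T, F, F]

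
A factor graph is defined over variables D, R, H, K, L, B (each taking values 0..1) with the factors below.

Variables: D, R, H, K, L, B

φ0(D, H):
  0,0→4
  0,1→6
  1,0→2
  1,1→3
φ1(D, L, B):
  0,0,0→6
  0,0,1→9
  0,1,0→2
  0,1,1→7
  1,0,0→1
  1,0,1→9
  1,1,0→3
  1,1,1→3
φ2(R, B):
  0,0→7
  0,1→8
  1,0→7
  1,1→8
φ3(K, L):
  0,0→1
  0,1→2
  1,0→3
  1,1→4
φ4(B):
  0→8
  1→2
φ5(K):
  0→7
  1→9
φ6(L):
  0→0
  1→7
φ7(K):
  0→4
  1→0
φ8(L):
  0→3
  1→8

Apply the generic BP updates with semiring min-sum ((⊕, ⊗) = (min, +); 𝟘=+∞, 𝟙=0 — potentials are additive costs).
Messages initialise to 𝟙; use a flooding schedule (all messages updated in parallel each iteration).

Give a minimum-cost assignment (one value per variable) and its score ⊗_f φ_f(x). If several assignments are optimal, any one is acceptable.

init: all messages = 𝟙 over 2 values
r1 m[φ0→D] = [4, 2]
r1 m[φ0→H] = [2, 3]
r1 m[φ1→D] = [2, 1]
r1 m[φ1→L] = [1, 2]
r1 m[φ1→B] = [1, 3]
r1 m[φ2→R] = [7, 7]
r1 m[φ2→B] = [7, 8]
r1 m[φ3→K] = [1, 3]
r1 m[φ3→L] = [1, 2]
r1 m[φ4→B] = [8, 2]
r1 m[φ5→K] = [7, 9]
r1 m[φ6→L] = [0, 7]
r1 m[φ7→K] = [4, 0]
r1 m[φ8→L] = [3, 8]
r1 m[D→φ0] = [0, 0]
r1 m[D→φ1] = [0, 0]
r1 m[R→φ2] = [0, 0]
r1 m[H→φ0] = [0, 0]
r1 m[K→φ3] = [0, 0]
r1 m[K→φ5] = [0, 0]
r1 m[K→φ7] = [0, 0]
r1 m[L→φ1] = [0, 0]
r1 m[L→φ3] = [0, 0]
r1 m[L→φ6] = [0, 0]
r1 m[L→φ8] = [0, 0]
r1 m[B→φ1] = [0, 0]
r1 m[B→φ2] = [0, 0]
r1 m[B→φ4] = [0, 0]
r2 m[φ0→D] = [4, 2]
r2 m[φ0→H] = [2, 3]
r2 m[φ1→D] = [2, 1]
r2 m[φ1→L] = [1, 2]
r2 m[φ1→B] = [1, 3]
r2 m[φ2→R] = [7, 7]
r2 m[φ2→B] = [7, 8]
r2 m[φ3→K] = [1, 3]
r2 m[φ3→L] = [1, 2]
r2 m[φ4→B] = [8, 2]
r2 m[φ5→K] = [7, 9]
r2 m[φ6→L] = [0, 7]
r2 m[φ7→K] = [4, 0]
r2 m[φ8→L] = [3, 8]
r2 m[D→φ0] = [2, 1]
r2 m[D→φ1] = [4, 2]
r2 m[R→φ2] = [0, 0]
r2 m[H→φ0] = [0, 0]
r2 m[K→φ3] = [11, 9]
r2 m[K→φ5] = [5, 3]
r2 m[K→φ7] = [8, 12]
r2 m[L→φ1] = [4, 17]
r2 m[L→φ3] = [4, 17]
r2 m[L→φ6] = [5, 12]
r2 m[L→φ8] = [2, 11]
r2 m[B→φ1] = [15, 10]
r2 m[B→φ2] = [9, 5]
r2 m[B→φ4] = [8, 11]
r3 m[φ0→D] = [4, 2]
r3 m[φ0→H] = [3, 4]
r3 m[φ1→D] = [23, 20]
r3 m[φ1→L] = [18, 15]
r3 m[φ1→B] = [7, 15]
r3 m[φ2→R] = [13, 13]
r3 m[φ2→B] = [7, 8]
r3 m[φ3→K] = [5, 7]
r3 m[φ3→L] = [12, 13]
r3 m[φ4→B] = [8, 2]
r3 m[φ5→K] = [7, 9]
r3 m[φ6→L] = [0, 7]
r3 m[φ7→K] = [4, 0]
r3 m[φ8→L] = [3, 8]
r3 m[D→φ0] = [2, 1]
r3 m[D→φ1] = [4, 2]
r3 m[R→φ2] = [0, 0]
r3 m[H→φ0] = [0, 0]
r3 m[K→φ3] = [11, 9]
r3 m[K→φ5] = [5, 3]
r3 m[K→φ7] = [8, 12]
r3 m[L→φ1] = [4, 17]
r3 m[L→φ3] = [4, 17]
r3 m[L→φ6] = [5, 12]
r3 m[L→φ8] = [2, 11]
r3 m[B→φ1] = [15, 10]
r3 m[B→φ2] = [9, 5]
r3 m[B→φ4] = [8, 11]
r4 m[φ0→D] = [4, 2]
r4 m[φ0→H] = [3, 4]
r4 m[φ1→D] = [23, 20]
r4 m[φ1→L] = [18, 15]
r4 m[φ1→B] = [7, 15]
r4 m[φ2→R] = [13, 13]
r4 m[φ2→B] = [7, 8]
r4 m[φ3→K] = [5, 7]
r4 m[φ3→L] = [12, 13]
r4 m[φ4→B] = [8, 2]
r4 m[φ5→K] = [7, 9]
r4 m[φ6→L] = [0, 7]
r4 m[φ7→K] = [4, 0]
r4 m[φ8→L] = [3, 8]
r4 m[D→φ0] = [23, 20]
r4 m[D→φ1] = [4, 2]
r4 m[R→φ2] = [0, 0]
r4 m[H→φ0] = [0, 0]
r4 m[K→φ3] = [11, 9]
r4 m[K→φ5] = [9, 7]
r4 m[K→φ7] = [12, 16]
r4 m[L→φ1] = [15, 28]
r4 m[L→φ3] = [21, 30]
r4 m[L→φ6] = [33, 36]
r4 m[L→φ8] = [30, 35]
r4 m[B→φ1] = [15, 10]
r4 m[B→φ2] = [15, 17]
r4 m[B→φ4] = [14, 23]
r5 m[φ0→D] = [4, 2]
r5 m[φ0→H] = [22, 23]
r5 m[φ1→D] = [34, 31]
r5 m[φ1→L] = [18, 15]
r5 m[φ1→B] = [18, 26]
r5 m[φ2→R] = [22, 22]
r5 m[φ2→B] = [7, 8]
r5 m[φ3→K] = [22, 24]
r5 m[φ3→L] = [12, 13]
r5 m[φ4→B] = [8, 2]
r5 m[φ5→K] = [7, 9]
r5 m[φ6→L] = [0, 7]
r5 m[φ7→K] = [4, 0]
r5 m[φ8→L] = [3, 8]
r5 m[D→φ0] = [23, 20]
r5 m[D→φ1] = [4, 2]
r5 m[R→φ2] = [0, 0]
r5 m[H→φ0] = [0, 0]
r5 m[K→φ3] = [11, 9]
r5 m[K→φ5] = [9, 7]
r5 m[K→φ7] = [12, 16]
r5 m[L→φ1] = [15, 28]
r5 m[L→φ3] = [21, 30]
r5 m[L→φ6] = [33, 36]
r5 m[L→φ8] = [30, 35]
r5 m[B→φ1] = [15, 10]
r5 m[B→φ2] = [15, 17]
r5 m[B→φ4] = [14, 23]
r6 m[φ0→D] = [4, 2]
r6 m[φ0→H] = [22, 23]
r6 m[φ1→D] = [34, 31]
r6 m[φ1→L] = [18, 15]
r6 m[φ1→B] = [18, 26]
r6 m[φ2→R] = [22, 22]
r6 m[φ2→B] = [7, 8]
r6 m[φ3→K] = [22, 24]
r6 m[φ3→L] = [12, 13]
r6 m[φ4→B] = [8, 2]
r6 m[φ5→K] = [7, 9]
r6 m[φ6→L] = [0, 7]
r6 m[φ7→K] = [4, 0]
r6 m[φ8→L] = [3, 8]
r6 m[D→φ0] = [34, 31]
r6 m[D→φ1] = [4, 2]
r6 m[R→φ2] = [0, 0]
r6 m[H→φ0] = [0, 0]
r6 m[K→φ3] = [11, 9]
r6 m[K→φ5] = [26, 24]
r6 m[K→φ7] = [29, 33]
r6 m[L→φ1] = [15, 28]
r6 m[L→φ3] = [21, 30]
r6 m[L→φ6] = [33, 36]
r6 m[L→φ8] = [30, 35]
r6 m[B→φ1] = [15, 10]
r6 m[B→φ2] = [26, 28]
r6 m[B→φ4] = [25, 34]
r7 m[φ0→D] = [4, 2]
r7 m[φ0→H] = [33, 34]
r7 m[φ1→D] = [34, 31]
r7 m[φ1→L] = [18, 15]
r7 m[φ1→B] = [18, 26]
r7 m[φ2→R] = [33, 33]
r7 m[φ2→B] = [7, 8]
r7 m[φ3→K] = [22, 24]
r7 m[φ3→L] = [12, 13]
r7 m[φ4→B] = [8, 2]
r7 m[φ5→K] = [7, 9]
r7 m[φ6→L] = [0, 7]
r7 m[φ7→K] = [4, 0]
r7 m[φ8→L] = [3, 8]
r7 m[D→φ0] = [34, 31]
r7 m[D→φ1] = [4, 2]
r7 m[R→φ2] = [0, 0]
r7 m[H→φ0] = [0, 0]
r7 m[K→φ3] = [11, 9]
r7 m[K→φ5] = [26, 24]
r7 m[K→φ7] = [29, 33]
r7 m[L→φ1] = [15, 28]
r7 m[L→φ3] = [21, 30]
r7 m[L→φ6] = [33, 36]
r7 m[L→φ8] = [30, 35]
r7 m[B→φ1] = [15, 10]
r7 m[B→φ2] = [26, 28]
r7 m[B→φ4] = [25, 34]
r8 m[φ0→D] = [4, 2]
r8 m[φ0→H] = [33, 34]
r8 m[φ1→D] = [34, 31]
r8 m[φ1→L] = [18, 15]
r8 m[φ1→B] = [18, 26]
r8 m[φ2→R] = [33, 33]
r8 m[φ2→B] = [7, 8]
r8 m[φ3→K] = [22, 24]
r8 m[φ3→L] = [12, 13]
r8 m[φ4→B] = [8, 2]
r8 m[φ5→K] = [7, 9]
r8 m[φ6→L] = [0, 7]
r8 m[φ7→K] = [4, 0]
r8 m[φ8→L] = [3, 8]
r8 m[D→φ0] = [34, 31]
r8 m[D→φ1] = [4, 2]
r8 m[R→φ2] = [0, 0]
r8 m[H→φ0] = [0, 0]
r8 m[K→φ3] = [11, 9]
r8 m[K→φ5] = [26, 24]
r8 m[K→φ7] = [29, 33]
r8 m[L→φ1] = [15, 28]
r8 m[L→φ3] = [21, 30]
r8 m[L→φ6] = [33, 36]
r8 m[L→φ8] = [30, 35]
r8 m[B→φ1] = [15, 10]
r8 m[B→φ2] = [26, 28]
r8 m[B→φ4] = [25, 34]
fixed point reached at round 8
traceback from D: (D=1, R=0, H=0, K=0, L=0, B=0), score=33

assignment: (D=1, R=0, H=0, K=0, L=0, B=0); score = 33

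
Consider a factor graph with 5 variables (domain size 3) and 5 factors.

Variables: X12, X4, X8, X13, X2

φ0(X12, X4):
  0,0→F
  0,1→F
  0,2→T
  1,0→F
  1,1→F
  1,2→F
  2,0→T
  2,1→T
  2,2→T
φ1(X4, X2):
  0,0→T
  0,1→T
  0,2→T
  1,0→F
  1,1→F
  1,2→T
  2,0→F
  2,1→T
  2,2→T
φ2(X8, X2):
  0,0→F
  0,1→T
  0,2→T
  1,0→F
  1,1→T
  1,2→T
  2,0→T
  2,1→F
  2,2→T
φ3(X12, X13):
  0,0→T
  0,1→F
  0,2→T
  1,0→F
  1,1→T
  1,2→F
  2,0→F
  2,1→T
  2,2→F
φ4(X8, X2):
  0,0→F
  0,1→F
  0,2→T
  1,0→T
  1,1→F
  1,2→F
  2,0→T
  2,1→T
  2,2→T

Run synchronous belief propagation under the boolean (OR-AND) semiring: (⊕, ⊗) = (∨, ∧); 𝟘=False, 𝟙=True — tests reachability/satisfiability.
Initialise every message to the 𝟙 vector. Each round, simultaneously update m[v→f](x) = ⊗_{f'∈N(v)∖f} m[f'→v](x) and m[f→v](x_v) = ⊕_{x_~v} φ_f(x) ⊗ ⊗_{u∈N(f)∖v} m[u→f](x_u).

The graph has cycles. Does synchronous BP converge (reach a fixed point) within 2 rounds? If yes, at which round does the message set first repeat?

NOT CONVERGED within 2 rounds

init: all messages = 𝟙 over 3 values
r1 m[φ0→X12] = [T, F, T]
r1 m[φ0→X4] = [T, T, T]
r1 m[φ1→X4] = [T, T, T]
r1 m[φ1→X2] = [T, T, T]
r1 m[φ2→X8] = [T, T, T]
r1 m[φ2→X2] = [T, T, T]
r1 m[φ3→X12] = [T, T, T]
r1 m[φ3→X13] = [T, T, T]
r1 m[φ4→X8] = [T, T, T]
r1 m[φ4→X2] = [T, T, T]
r1 m[X12→φ0] = [T, T, T]
r1 m[X12→φ3] = [T, T, T]
r1 m[X4→φ0] = [T, T, T]
r1 m[X4→φ1] = [T, T, T]
r1 m[X8→φ2] = [T, T, T]
r1 m[X8→φ4] = [T, T, T]
r1 m[X13→φ3] = [T, T, T]
r1 m[X2→φ1] = [T, T, T]
r1 m[X2→φ2] = [T, T, T]
r1 m[X2→φ4] = [T, T, T]
r2 m[φ0→X12] = [T, F, T]
r2 m[φ0→X4] = [T, T, T]
r2 m[φ1→X4] = [T, T, T]
r2 m[φ1→X2] = [T, T, T]
r2 m[φ2→X8] = [T, T, T]
r2 m[φ2→X2] = [T, T, T]
r2 m[φ3→X12] = [T, T, T]
r2 m[φ3→X13] = [T, T, T]
r2 m[φ4→X8] = [T, T, T]
r2 m[φ4→X2] = [T, T, T]
r2 m[X12→φ0] = [T, T, T]
r2 m[X12→φ3] = [T, F, T]
r2 m[X4→φ0] = [T, T, T]
r2 m[X4→φ1] = [T, T, T]
r2 m[X8→φ2] = [T, T, T]
r2 m[X8→φ4] = [T, T, T]
r2 m[X13→φ3] = [T, T, T]
r2 m[X2→φ1] = [T, T, T]
r2 m[X2→φ2] = [T, T, T]
r2 m[X2→φ4] = [T, T, T]
no fixed point within 2 rounds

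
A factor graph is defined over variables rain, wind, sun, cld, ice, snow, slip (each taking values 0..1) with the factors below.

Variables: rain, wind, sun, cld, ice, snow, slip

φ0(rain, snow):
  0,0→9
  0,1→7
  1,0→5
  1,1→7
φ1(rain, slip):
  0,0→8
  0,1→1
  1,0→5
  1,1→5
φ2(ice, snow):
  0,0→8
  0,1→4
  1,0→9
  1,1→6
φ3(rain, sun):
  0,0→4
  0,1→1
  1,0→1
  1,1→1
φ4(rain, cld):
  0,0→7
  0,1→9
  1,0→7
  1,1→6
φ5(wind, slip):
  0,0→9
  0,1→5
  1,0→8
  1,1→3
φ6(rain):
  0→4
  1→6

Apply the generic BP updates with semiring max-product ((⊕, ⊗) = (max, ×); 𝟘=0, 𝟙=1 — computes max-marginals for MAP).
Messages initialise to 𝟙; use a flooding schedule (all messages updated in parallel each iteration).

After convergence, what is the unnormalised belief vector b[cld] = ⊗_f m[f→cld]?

init: all messages = 𝟙 over 2 values
r1 m[φ0→rain] = [9, 7]
r1 m[φ0→snow] = [9, 7]
r1 m[φ1→rain] = [8, 5]
r1 m[φ1→slip] = [8, 5]
r1 m[φ2→ice] = [8, 9]
r1 m[φ2→snow] = [9, 6]
r1 m[φ3→rain] = [4, 1]
r1 m[φ3→sun] = [4, 1]
r1 m[φ4→rain] = [9, 7]
r1 m[φ4→cld] = [7, 9]
r1 m[φ5→wind] = [9, 8]
r1 m[φ5→slip] = [9, 5]
r1 m[φ6→rain] = [4, 6]
r1 m[rain→φ0] = [1, 1]
r1 m[rain→φ1] = [1, 1]
r1 m[rain→φ3] = [1, 1]
r1 m[rain→φ4] = [1, 1]
r1 m[rain→φ6] = [1, 1]
r1 m[wind→φ5] = [1, 1]
r1 m[sun→φ3] = [1, 1]
r1 m[cld→φ4] = [1, 1]
r1 m[ice→φ2] = [1, 1]
r1 m[snow→φ0] = [1, 1]
r1 m[snow→φ2] = [1, 1]
r1 m[slip→φ1] = [1, 1]
r1 m[slip→φ5] = [1, 1]
r2 m[φ0→rain] = [9, 7]
r2 m[φ0→snow] = [9, 7]
r2 m[φ1→rain] = [8, 5]
r2 m[φ1→slip] = [8, 5]
r2 m[φ2→ice] = [8, 9]
r2 m[φ2→snow] = [9, 6]
r2 m[φ3→rain] = [4, 1]
r2 m[φ3→sun] = [4, 1]
r2 m[φ4→rain] = [9, 7]
r2 m[φ4→cld] = [7, 9]
r2 m[φ5→wind] = [9, 8]
r2 m[φ5→slip] = [9, 5]
r2 m[φ6→rain] = [4, 6]
r2 m[rain→φ0] = [1152, 210]
r2 m[rain→φ1] = [1296, 294]
r2 m[rain→φ3] = [2592, 1470]
r2 m[rain→φ4] = [1152, 210]
r2 m[rain→φ6] = [2592, 245]
r2 m[wind→φ5] = [1, 1]
r2 m[sun→φ3] = [1, 1]
r2 m[cld→φ4] = [1, 1]
r2 m[ice→φ2] = [1, 1]
r2 m[snow→φ0] = [9, 6]
r2 m[snow→φ2] = [9, 7]
r2 m[slip→φ1] = [9, 5]
r2 m[slip→φ5] = [8, 5]
r3 m[φ0→rain] = [81, 45]
r3 m[φ0→snow] = [10368, 8064]
r3 m[φ1→rain] = [72, 45]
r3 m[φ1→slip] = [10368, 1470]
r3 m[φ2→ice] = [72, 81]
r3 m[φ2→snow] = [9, 6]
r3 m[φ3→rain] = [4, 1]
r3 m[φ3→sun] = [10368, 2592]
r3 m[φ4→rain] = [9, 7]
r3 m[φ4→cld] = [8064, 10368]
r3 m[φ5→wind] = [72, 64]
r3 m[φ5→slip] = [9, 5]
r3 m[φ6→rain] = [4, 6]
r3 m[rain→φ0] = [1152, 210]
r3 m[rain→φ1] = [1296, 294]
r3 m[rain→φ3] = [2592, 1470]
r3 m[rain→φ4] = [1152, 210]
r3 m[rain→φ6] = [2592, 245]
r3 m[wind→φ5] = [1, 1]
r3 m[sun→φ3] = [1, 1]
r3 m[cld→φ4] = [1, 1]
r3 m[ice→φ2] = [1, 1]
r3 m[snow→φ0] = [9, 6]
r3 m[snow→φ2] = [9, 7]
r3 m[slip→φ1] = [9, 5]
r3 m[slip→φ5] = [8, 5]
r4 m[φ0→rain] = [81, 45]
r4 m[φ0→snow] = [10368, 8064]
r4 m[φ1→rain] = [72, 45]
r4 m[φ1→slip] = [10368, 1470]
r4 m[φ2→ice] = [72, 81]
r4 m[φ2→snow] = [9, 6]
r4 m[φ3→rain] = [4, 1]
r4 m[φ3→sun] = [10368, 2592]
r4 m[φ4→rain] = [9, 7]
r4 m[φ4→cld] = [8064, 10368]
r4 m[φ5→wind] = [72, 64]
r4 m[φ5→slip] = [9, 5]
r4 m[φ6→rain] = [4, 6]
r4 m[rain→φ0] = [10368, 1890]
r4 m[rain→φ1] = [11664, 1890]
r4 m[rain→φ3] = [209952, 85050]
r4 m[rain→φ4] = [93312, 12150]
r4 m[rain→φ6] = [209952, 14175]
r4 m[wind→φ5] = [1, 1]
r4 m[sun→φ3] = [1, 1]
r4 m[cld→φ4] = [1, 1]
r4 m[ice→φ2] = [1, 1]
r4 m[snow→φ0] = [9, 6]
r4 m[snow→φ2] = [10368, 8064]
r4 m[slip→φ1] = [9, 5]
r4 m[slip→φ5] = [10368, 1470]
r5 m[φ0→rain] = [81, 45]
r5 m[φ0→snow] = [93312, 72576]
r5 m[φ1→rain] = [72, 45]
r5 m[φ1→slip] = [93312, 11664]
r5 m[φ2→ice] = [82944, 93312]
r5 m[φ2→snow] = [9, 6]
r5 m[φ3→rain] = [4, 1]
r5 m[φ3→sun] = [839808, 209952]
r5 m[φ4→rain] = [9, 7]
r5 m[φ4→cld] = [653184, 839808]
r5 m[φ5→wind] = [93312, 82944]
r5 m[φ5→slip] = [9, 5]
r5 m[φ6→rain] = [4, 6]
r5 m[rain→φ0] = [10368, 1890]
r5 m[rain→φ1] = [11664, 1890]
r5 m[rain→φ3] = [209952, 85050]
r5 m[rain→φ4] = [93312, 12150]
r5 m[rain→φ6] = [209952, 14175]
r5 m[wind→φ5] = [1, 1]
r5 m[sun→φ3] = [1, 1]
r5 m[cld→φ4] = [1, 1]
r5 m[ice→φ2] = [1, 1]
r5 m[snow→φ0] = [9, 6]
r5 m[snow→φ2] = [10368, 8064]
r5 m[slip→φ1] = [9, 5]
r5 m[slip→φ5] = [10368, 1470]
r6 m[φ0→rain] = [81, 45]
r6 m[φ0→snow] = [93312, 72576]
r6 m[φ1→rain] = [72, 45]
r6 m[φ1→slip] = [93312, 11664]
r6 m[φ2→ice] = [82944, 93312]
r6 m[φ2→snow] = [9, 6]
r6 m[φ3→rain] = [4, 1]
r6 m[φ3→sun] = [839808, 209952]
r6 m[φ4→rain] = [9, 7]
r6 m[φ4→cld] = [653184, 839808]
r6 m[φ5→wind] = [93312, 82944]
r6 m[φ5→slip] = [9, 5]
r6 m[φ6→rain] = [4, 6]
r6 m[rain→φ0] = [10368, 1890]
r6 m[rain→φ1] = [11664, 1890]
r6 m[rain→φ3] = [209952, 85050]
r6 m[rain→φ4] = [93312, 12150]
r6 m[rain→φ6] = [209952, 14175]
r6 m[wind→φ5] = [1, 1]
r6 m[sun→φ3] = [1, 1]
r6 m[cld→φ4] = [1, 1]
r6 m[ice→φ2] = [1, 1]
r6 m[snow→φ0] = [9, 6]
r6 m[snow→φ2] = [93312, 72576]
r6 m[slip→φ1] = [9, 5]
r6 m[slip→φ5] = [93312, 11664]
r7 m[φ0→rain] = [81, 45]
r7 m[φ0→snow] = [93312, 72576]
r7 m[φ1→rain] = [72, 45]
r7 m[φ1→slip] = [93312, 11664]
r7 m[φ2→ice] = [746496, 839808]
r7 m[φ2→snow] = [9, 6]
r7 m[φ3→rain] = [4, 1]
r7 m[φ3→sun] = [839808, 209952]
r7 m[φ4→rain] = [9, 7]
r7 m[φ4→cld] = [653184, 839808]
r7 m[φ5→wind] = [839808, 746496]
r7 m[φ5→slip] = [9, 5]
r7 m[φ6→rain] = [4, 6]
r7 m[rain→φ0] = [10368, 1890]
r7 m[rain→φ1] = [11664, 1890]
r7 m[rain→φ3] = [209952, 85050]
r7 m[rain→φ4] = [93312, 12150]
r7 m[rain→φ6] = [209952, 14175]
r7 m[wind→φ5] = [1, 1]
r7 m[sun→φ3] = [1, 1]
r7 m[cld→φ4] = [1, 1]
r7 m[ice→φ2] = [1, 1]
r7 m[snow→φ0] = [9, 6]
r7 m[snow→φ2] = [93312, 72576]
r7 m[slip→φ1] = [9, 5]
r7 m[slip→φ5] = [93312, 11664]
r8 m[φ0→rain] = [81, 45]
r8 m[φ0→snow] = [93312, 72576]
r8 m[φ1→rain] = [72, 45]
r8 m[φ1→slip] = [93312, 11664]
r8 m[φ2→ice] = [746496, 839808]
r8 m[φ2→snow] = [9, 6]
r8 m[φ3→rain] = [4, 1]
r8 m[φ3→sun] = [839808, 209952]
r8 m[φ4→rain] = [9, 7]
r8 m[φ4→cld] = [653184, 839808]
r8 m[φ5→wind] = [839808, 746496]
r8 m[φ5→slip] = [9, 5]
r8 m[φ6→rain] = [4, 6]
r8 m[rain→φ0] = [10368, 1890]
r8 m[rain→φ1] = [11664, 1890]
r8 m[rain→φ3] = [209952, 85050]
r8 m[rain→φ4] = [93312, 12150]
r8 m[rain→φ6] = [209952, 14175]
r8 m[wind→φ5] = [1, 1]
r8 m[sun→φ3] = [1, 1]
r8 m[cld→φ4] = [1, 1]
r8 m[ice→φ2] = [1, 1]
r8 m[snow→φ0] = [9, 6]
r8 m[snow→φ2] = [93312, 72576]
r8 m[slip→φ1] = [9, 5]
r8 m[slip→φ5] = [93312, 11664]
fixed point reached at round 8
b[cld] = ⊗ incoming = [653184, 839808]

b[cld] = [653184, 839808]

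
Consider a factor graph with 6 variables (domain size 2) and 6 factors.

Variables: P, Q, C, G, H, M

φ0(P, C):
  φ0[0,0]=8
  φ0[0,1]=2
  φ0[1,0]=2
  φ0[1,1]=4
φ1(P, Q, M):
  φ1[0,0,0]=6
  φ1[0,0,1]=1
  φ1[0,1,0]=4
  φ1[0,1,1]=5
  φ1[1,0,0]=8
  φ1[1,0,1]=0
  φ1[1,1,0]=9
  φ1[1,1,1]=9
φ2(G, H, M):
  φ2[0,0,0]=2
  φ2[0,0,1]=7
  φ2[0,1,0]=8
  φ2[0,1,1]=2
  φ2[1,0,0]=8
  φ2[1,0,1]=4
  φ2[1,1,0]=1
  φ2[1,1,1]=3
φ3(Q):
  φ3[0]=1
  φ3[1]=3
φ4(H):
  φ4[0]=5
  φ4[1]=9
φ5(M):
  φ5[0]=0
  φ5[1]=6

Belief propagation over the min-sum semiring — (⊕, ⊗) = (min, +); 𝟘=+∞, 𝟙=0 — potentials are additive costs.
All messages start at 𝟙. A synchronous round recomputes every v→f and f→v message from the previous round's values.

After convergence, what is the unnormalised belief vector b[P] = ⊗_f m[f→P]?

b[P] = [16, 18]

init: all messages = 𝟙 over 2 values
r1 m[φ0→P] = [2, 2]
r1 m[φ0→C] = [2, 2]
r1 m[φ1→P] = [1, 0]
r1 m[φ1→Q] = [0, 4]
r1 m[φ1→M] = [4, 0]
r1 m[φ2→G] = [2, 1]
r1 m[φ2→H] = [2, 1]
r1 m[φ2→M] = [1, 2]
r1 m[φ3→Q] = [1, 3]
r1 m[φ4→H] = [5, 9]
r1 m[φ5→M] = [0, 6]
r1 m[P→φ0] = [0, 0]
r1 m[P→φ1] = [0, 0]
r1 m[Q→φ1] = [0, 0]
r1 m[Q→φ3] = [0, 0]
r1 m[C→φ0] = [0, 0]
r1 m[G→φ2] = [0, 0]
r1 m[H→φ2] = [0, 0]
r1 m[H→φ4] = [0, 0]
r1 m[M→φ1] = [0, 0]
r1 m[M→φ2] = [0, 0]
r1 m[M→φ5] = [0, 0]
r2 m[φ0→P] = [2, 2]
r2 m[φ0→C] = [2, 2]
r2 m[φ1→P] = [1, 0]
r2 m[φ1→Q] = [0, 4]
r2 m[φ1→M] = [4, 0]
r2 m[φ2→G] = [2, 1]
r2 m[φ2→H] = [2, 1]
r2 m[φ2→M] = [1, 2]
r2 m[φ3→Q] = [1, 3]
r2 m[φ4→H] = [5, 9]
r2 m[φ5→M] = [0, 6]
r2 m[P→φ0] = [1, 0]
r2 m[P→φ1] = [2, 2]
r2 m[Q→φ1] = [1, 3]
r2 m[Q→φ3] = [0, 4]
r2 m[C→φ0] = [0, 0]
r2 m[G→φ2] = [0, 0]
r2 m[H→φ2] = [5, 9]
r2 m[H→φ4] = [2, 1]
r2 m[M→φ1] = [1, 8]
r2 m[M→φ2] = [4, 6]
r2 m[M→φ5] = [5, 2]
r3 m[φ0→P] = [2, 2]
r3 m[φ0→C] = [2, 3]
r3 m[φ1→P] = [8, 9]
r3 m[φ1→Q] = [9, 7]
r3 m[φ1→M] = [9, 3]
r3 m[φ2→G] = [11, 14]
r3 m[φ2→H] = [6, 5]
r3 m[φ2→M] = [7, 9]
r3 m[φ3→Q] = [1, 3]
r3 m[φ4→H] = [5, 9]
r3 m[φ5→M] = [0, 6]
r3 m[P→φ0] = [1, 0]
r3 m[P→φ1] = [2, 2]
r3 m[Q→φ1] = [1, 3]
r3 m[Q→φ3] = [0, 4]
r3 m[C→φ0] = [0, 0]
r3 m[G→φ2] = [0, 0]
r3 m[H→φ2] = [5, 9]
r3 m[H→φ4] = [2, 1]
r3 m[M→φ1] = [1, 8]
r3 m[M→φ2] = [4, 6]
r3 m[M→φ5] = [5, 2]
r4 m[φ0→P] = [2, 2]
r4 m[φ0→C] = [2, 3]
r4 m[φ1→P] = [8, 9]
r4 m[φ1→Q] = [9, 7]
r4 m[φ1→M] = [9, 3]
r4 m[φ2→G] = [11, 14]
r4 m[φ2→H] = [6, 5]
r4 m[φ2→M] = [7, 9]
r4 m[φ3→Q] = [1, 3]
r4 m[φ4→H] = [5, 9]
r4 m[φ5→M] = [0, 6]
r4 m[P→φ0] = [8, 9]
r4 m[P→φ1] = [2, 2]
r4 m[Q→φ1] = [1, 3]
r4 m[Q→φ3] = [9, 7]
r4 m[C→φ0] = [0, 0]
r4 m[G→φ2] = [0, 0]
r4 m[H→φ2] = [5, 9]
r4 m[H→φ4] = [6, 5]
r4 m[M→φ1] = [7, 15]
r4 m[M→φ2] = [9, 9]
r4 m[M→φ5] = [16, 12]
r5 m[φ0→P] = [2, 2]
r5 m[φ0→C] = [11, 10]
r5 m[φ1→P] = [14, 16]
r5 m[φ1→Q] = [15, 13]
r5 m[φ1→M] = [9, 3]
r5 m[φ2→G] = [16, 18]
r5 m[φ2→H] = [11, 10]
r5 m[φ2→M] = [7, 9]
r5 m[φ3→Q] = [1, 3]
r5 m[φ4→H] = [5, 9]
r5 m[φ5→M] = [0, 6]
r5 m[P→φ0] = [8, 9]
r5 m[P→φ1] = [2, 2]
r5 m[Q→φ1] = [1, 3]
r5 m[Q→φ3] = [9, 7]
r5 m[C→φ0] = [0, 0]
r5 m[G→φ2] = [0, 0]
r5 m[H→φ2] = [5, 9]
r5 m[H→φ4] = [6, 5]
r5 m[M→φ1] = [7, 15]
r5 m[M→φ2] = [9, 9]
r5 m[M→φ5] = [16, 12]
r6 m[φ0→P] = [2, 2]
r6 m[φ0→C] = [11, 10]
r6 m[φ1→P] = [14, 16]
r6 m[φ1→Q] = [15, 13]
r6 m[φ1→M] = [9, 3]
r6 m[φ2→G] = [16, 18]
r6 m[φ2→H] = [11, 10]
r6 m[φ2→M] = [7, 9]
r6 m[φ3→Q] = [1, 3]
r6 m[φ4→H] = [5, 9]
r6 m[φ5→M] = [0, 6]
r6 m[P→φ0] = [14, 16]
r6 m[P→φ1] = [2, 2]
r6 m[Q→φ1] = [1, 3]
r6 m[Q→φ3] = [15, 13]
r6 m[C→φ0] = [0, 0]
r6 m[G→φ2] = [0, 0]
r6 m[H→φ2] = [5, 9]
r6 m[H→φ4] = [11, 10]
r6 m[M→φ1] = [7, 15]
r6 m[M→φ2] = [9, 9]
r6 m[M→φ5] = [16, 12]
r7 m[φ0→P] = [2, 2]
r7 m[φ0→C] = [18, 16]
r7 m[φ1→P] = [14, 16]
r7 m[φ1→Q] = [15, 13]
r7 m[φ1→M] = [9, 3]
r7 m[φ2→G] = [16, 18]
r7 m[φ2→H] = [11, 10]
r7 m[φ2→M] = [7, 9]
r7 m[φ3→Q] = [1, 3]
r7 m[φ4→H] = [5, 9]
r7 m[φ5→M] = [0, 6]
r7 m[P→φ0] = [14, 16]
r7 m[P→φ1] = [2, 2]
r7 m[Q→φ1] = [1, 3]
r7 m[Q→φ3] = [15, 13]
r7 m[C→φ0] = [0, 0]
r7 m[G→φ2] = [0, 0]
r7 m[H→φ2] = [5, 9]
r7 m[H→φ4] = [11, 10]
r7 m[M→φ1] = [7, 15]
r7 m[M→φ2] = [9, 9]
r7 m[M→φ5] = [16, 12]
r8 m[φ0→P] = [2, 2]
r8 m[φ0→C] = [18, 16]
r8 m[φ1→P] = [14, 16]
r8 m[φ1→Q] = [15, 13]
r8 m[φ1→M] = [9, 3]
r8 m[φ2→G] = [16, 18]
r8 m[φ2→H] = [11, 10]
r8 m[φ2→M] = [7, 9]
r8 m[φ3→Q] = [1, 3]
r8 m[φ4→H] = [5, 9]
r8 m[φ5→M] = [0, 6]
r8 m[P→φ0] = [14, 16]
r8 m[P→φ1] = [2, 2]
r8 m[Q→φ1] = [1, 3]
r8 m[Q→φ3] = [15, 13]
r8 m[C→φ0] = [0, 0]
r8 m[G→φ2] = [0, 0]
r8 m[H→φ2] = [5, 9]
r8 m[H→φ4] = [11, 10]
r8 m[M→φ1] = [7, 15]
r8 m[M→φ2] = [9, 9]
r8 m[M→φ5] = [16, 12]
fixed point reached at round 8
b[P] = ⊗ incoming = [16, 18]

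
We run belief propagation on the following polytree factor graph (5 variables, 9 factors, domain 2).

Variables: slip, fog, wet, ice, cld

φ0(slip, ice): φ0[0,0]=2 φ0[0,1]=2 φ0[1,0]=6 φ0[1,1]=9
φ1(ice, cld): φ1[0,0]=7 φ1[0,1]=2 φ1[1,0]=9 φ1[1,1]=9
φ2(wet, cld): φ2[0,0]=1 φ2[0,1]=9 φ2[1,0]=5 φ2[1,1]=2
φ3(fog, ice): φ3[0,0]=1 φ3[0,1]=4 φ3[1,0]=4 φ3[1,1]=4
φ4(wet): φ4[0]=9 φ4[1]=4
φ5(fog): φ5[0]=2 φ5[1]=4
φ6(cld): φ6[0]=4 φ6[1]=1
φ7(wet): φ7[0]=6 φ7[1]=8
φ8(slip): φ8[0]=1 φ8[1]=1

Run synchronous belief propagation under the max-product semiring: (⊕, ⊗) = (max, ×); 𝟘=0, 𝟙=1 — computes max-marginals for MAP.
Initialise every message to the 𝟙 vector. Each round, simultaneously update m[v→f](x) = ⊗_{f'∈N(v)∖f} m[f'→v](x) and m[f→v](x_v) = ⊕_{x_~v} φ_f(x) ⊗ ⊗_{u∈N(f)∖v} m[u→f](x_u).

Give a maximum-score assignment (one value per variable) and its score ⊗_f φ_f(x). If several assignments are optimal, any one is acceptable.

init: all messages = 𝟙 over 2 values
r1 m[φ0→slip] = [2, 9]
r1 m[φ0→ice] = [6, 9]
r1 m[φ1→ice] = [7, 9]
r1 m[φ1→cld] = [9, 9]
r1 m[φ2→wet] = [9, 5]
r1 m[φ2→cld] = [5, 9]
r1 m[φ3→fog] = [4, 4]
r1 m[φ3→ice] = [4, 4]
r1 m[φ4→wet] = [9, 4]
r1 m[φ5→fog] = [2, 4]
r1 m[φ6→cld] = [4, 1]
r1 m[φ7→wet] = [6, 8]
r1 m[φ8→slip] = [1, 1]
r1 m[slip→φ0] = [1, 1]
r1 m[slip→φ8] = [1, 1]
r1 m[fog→φ3] = [1, 1]
r1 m[fog→φ5] = [1, 1]
r1 m[wet→φ2] = [1, 1]
r1 m[wet→φ4] = [1, 1]
r1 m[wet→φ7] = [1, 1]
r1 m[ice→φ0] = [1, 1]
r1 m[ice→φ1] = [1, 1]
r1 m[ice→φ3] = [1, 1]
r1 m[cld→φ1] = [1, 1]
r1 m[cld→φ2] = [1, 1]
r1 m[cld→φ6] = [1, 1]
r2 m[φ0→slip] = [2, 9]
r2 m[φ0→ice] = [6, 9]
r2 m[φ1→ice] = [7, 9]
r2 m[φ1→cld] = [9, 9]
r2 m[φ2→wet] = [9, 5]
r2 m[φ2→cld] = [5, 9]
r2 m[φ3→fog] = [4, 4]
r2 m[φ3→ice] = [4, 4]
r2 m[φ4→wet] = [9, 4]
r2 m[φ5→fog] = [2, 4]
r2 m[φ6→cld] = [4, 1]
r2 m[φ7→wet] = [6, 8]
r2 m[φ8→slip] = [1, 1]
r2 m[slip→φ0] = [1, 1]
r2 m[slip→φ8] = [2, 9]
r2 m[fog→φ3] = [2, 4]
r2 m[fog→φ5] = [4, 4]
r2 m[wet→φ2] = [54, 32]
r2 m[wet→φ4] = [54, 40]
r2 m[wet→φ7] = [81, 20]
r2 m[ice→φ0] = [28, 36]
r2 m[ice→φ1] = [24, 36]
r2 m[ice→φ3] = [42, 81]
r2 m[cld→φ1] = [20, 9]
r2 m[cld→φ2] = [36, 9]
r2 m[cld→φ6] = [45, 81]
r3 m[φ0→slip] = [72, 324]
r3 m[φ0→ice] = [6, 9]
r3 m[φ1→ice] = [140, 180]
r3 m[φ1→cld] = [324, 324]
r3 m[φ2→wet] = [81, 180]
r3 m[φ2→cld] = [160, 486]
r3 m[φ3→fog] = [324, 324]
r3 m[φ3→ice] = [16, 16]
r3 m[φ4→wet] = [9, 4]
r3 m[φ5→fog] = [2, 4]
r3 m[φ6→cld] = [4, 1]
r3 m[φ7→wet] = [6, 8]
r3 m[φ8→slip] = [1, 1]
r3 m[slip→φ0] = [1, 1]
r3 m[slip→φ8] = [2, 9]
r3 m[fog→φ3] = [2, 4]
r3 m[fog→φ5] = [4, 4]
r3 m[wet→φ2] = [54, 32]
r3 m[wet→φ4] = [54, 40]
r3 m[wet→φ7] = [81, 20]
r3 m[ice→φ0] = [28, 36]
r3 m[ice→φ1] = [24, 36]
r3 m[ice→φ3] = [42, 81]
r3 m[cld→φ1] = [20, 9]
r3 m[cld→φ2] = [36, 9]
r3 m[cld→φ6] = [45, 81]
r4 m[φ0→slip] = [72, 324]
r4 m[φ0→ice] = [6, 9]
r4 m[φ1→ice] = [140, 180]
r4 m[φ1→cld] = [324, 324]
r4 m[φ2→wet] = [81, 180]
r4 m[φ2→cld] = [160, 486]
r4 m[φ3→fog] = [324, 324]
r4 m[φ3→ice] = [16, 16]
r4 m[φ4→wet] = [9, 4]
r4 m[φ5→fog] = [2, 4]
r4 m[φ6→cld] = [4, 1]
r4 m[φ7→wet] = [6, 8]
r4 m[φ8→slip] = [1, 1]
r4 m[slip→φ0] = [1, 1]
r4 m[slip→φ8] = [72, 324]
r4 m[fog→φ3] = [2, 4]
r4 m[fog→φ5] = [324, 324]
r4 m[wet→φ2] = [54, 32]
r4 m[wet→φ4] = [486, 1440]
r4 m[wet→φ7] = [729, 720]
r4 m[ice→φ0] = [2240, 2880]
r4 m[ice→φ1] = [96, 144]
r4 m[ice→φ3] = [840, 1620]
r4 m[cld→φ1] = [640, 486]
r4 m[cld→φ2] = [1296, 324]
r4 m[cld→φ6] = [51840, 157464]
r5 m[φ0→slip] = [5760, 25920]
r5 m[φ0→ice] = [6, 9]
r5 m[φ1→ice] = [4480, 5760]
r5 m[φ1→cld] = [1296, 1296]
r5 m[φ2→wet] = [2916, 6480]
r5 m[φ2→cld] = [160, 486]
r5 m[φ3→fog] = [6480, 6480]
r5 m[φ3→ice] = [16, 16]
r5 m[φ4→wet] = [9, 4]
r5 m[φ5→fog] = [2, 4]
r5 m[φ6→cld] = [4, 1]
r5 m[φ7→wet] = [6, 8]
r5 m[φ8→slip] = [1, 1]
r5 m[slip→φ0] = [1, 1]
r5 m[slip→φ8] = [72, 324]
r5 m[fog→φ3] = [2, 4]
r5 m[fog→φ5] = [324, 324]
r5 m[wet→φ2] = [54, 32]
r5 m[wet→φ4] = [486, 1440]
r5 m[wet→φ7] = [729, 720]
r5 m[ice→φ0] = [2240, 2880]
r5 m[ice→φ1] = [96, 144]
r5 m[ice→φ3] = [840, 1620]
r5 m[cld→φ1] = [640, 486]
r5 m[cld→φ2] = [1296, 324]
r5 m[cld→φ6] = [51840, 157464]
r6 m[φ0→slip] = [5760, 25920]
r6 m[φ0→ice] = [6, 9]
r6 m[φ1→ice] = [4480, 5760]
r6 m[φ1→cld] = [1296, 1296]
r6 m[φ2→wet] = [2916, 6480]
r6 m[φ2→cld] = [160, 486]
r6 m[φ3→fog] = [6480, 6480]
r6 m[φ3→ice] = [16, 16]
r6 m[φ4→wet] = [9, 4]
r6 m[φ5→fog] = [2, 4]
r6 m[φ6→cld] = [4, 1]
r6 m[φ7→wet] = [6, 8]
r6 m[φ8→slip] = [1, 1]
r6 m[slip→φ0] = [1, 1]
r6 m[slip→φ8] = [5760, 25920]
r6 m[fog→φ3] = [2, 4]
r6 m[fog→φ5] = [6480, 6480]
r6 m[wet→φ2] = [54, 32]
r6 m[wet→φ4] = [17496, 51840]
r6 m[wet→φ7] = [26244, 25920]
r6 m[ice→φ0] = [71680, 92160]
r6 m[ice→φ1] = [96, 144]
r6 m[ice→φ3] = [26880, 51840]
r6 m[cld→φ1] = [640, 486]
r6 m[cld→φ2] = [5184, 1296]
r6 m[cld→φ6] = [207360, 629856]
r7 m[φ0→slip] = [184320, 829440]
r7 m[φ0→ice] = [6, 9]
r7 m[φ1→ice] = [4480, 5760]
r7 m[φ1→cld] = [1296, 1296]
r7 m[φ2→wet] = [11664, 25920]
r7 m[φ2→cld] = [160, 486]
r7 m[φ3→fog] = [207360, 207360]
r7 m[φ3→ice] = [16, 16]
r7 m[φ4→wet] = [9, 4]
r7 m[φ5→fog] = [2, 4]
r7 m[φ6→cld] = [4, 1]
r7 m[φ7→wet] = [6, 8]
r7 m[φ8→slip] = [1, 1]
r7 m[slip→φ0] = [1, 1]
r7 m[slip→φ8] = [5760, 25920]
r7 m[fog→φ3] = [2, 4]
r7 m[fog→φ5] = [6480, 6480]
r7 m[wet→φ2] = [54, 32]
r7 m[wet→φ4] = [17496, 51840]
r7 m[wet→φ7] = [26244, 25920]
r7 m[ice→φ0] = [71680, 92160]
r7 m[ice→φ1] = [96, 144]
r7 m[ice→φ3] = [26880, 51840]
r7 m[cld→φ1] = [640, 486]
r7 m[cld→φ2] = [5184, 1296]
r7 m[cld→φ6] = [207360, 629856]
r8 m[φ0→slip] = [184320, 829440]
r8 m[φ0→ice] = [6, 9]
r8 m[φ1→ice] = [4480, 5760]
r8 m[φ1→cld] = [1296, 1296]
r8 m[φ2→wet] = [11664, 25920]
r8 m[φ2→cld] = [160, 486]
r8 m[φ3→fog] = [207360, 207360]
r8 m[φ3→ice] = [16, 16]
r8 m[φ4→wet] = [9, 4]
r8 m[φ5→fog] = [2, 4]
r8 m[φ6→cld] = [4, 1]
r8 m[φ7→wet] = [6, 8]
r8 m[φ8→slip] = [1, 1]
r8 m[slip→φ0] = [1, 1]
r8 m[slip→φ8] = [184320, 829440]
r8 m[fog→φ3] = [2, 4]
r8 m[fog→φ5] = [207360, 207360]
r8 m[wet→φ2] = [54, 32]
r8 m[wet→φ4] = [69984, 207360]
r8 m[wet→φ7] = [104976, 103680]
r8 m[ice→φ0] = [71680, 92160]
r8 m[ice→φ1] = [96, 144]
r8 m[ice→φ3] = [26880, 51840]
r8 m[cld→φ1] = [640, 486]
r8 m[cld→φ2] = [5184, 1296]
r8 m[cld→φ6] = [207360, 629856]
r9 m[φ0→slip] = [184320, 829440]
r9 m[φ0→ice] = [6, 9]
r9 m[φ1→ice] = [4480, 5760]
r9 m[φ1→cld] = [1296, 1296]
r9 m[φ2→wet] = [11664, 25920]
r9 m[φ2→cld] = [160, 486]
r9 m[φ3→fog] = [207360, 207360]
r9 m[φ3→ice] = [16, 16]
r9 m[φ4→wet] = [9, 4]
r9 m[φ5→fog] = [2, 4]
r9 m[φ6→cld] = [4, 1]
r9 m[φ7→wet] = [6, 8]
r9 m[φ8→slip] = [1, 1]
r9 m[slip→φ0] = [1, 1]
r9 m[slip→φ8] = [184320, 829440]
r9 m[fog→φ3] = [2, 4]
r9 m[fog→φ5] = [207360, 207360]
r9 m[wet→φ2] = [54, 32]
r9 m[wet→φ4] = [69984, 207360]
r9 m[wet→φ7] = [104976, 103680]
r9 m[ice→φ0] = [71680, 92160]
r9 m[ice→φ1] = [96, 144]
r9 m[ice→φ3] = [26880, 51840]
r9 m[cld→φ1] = [640, 486]
r9 m[cld→φ2] = [5184, 1296]
r9 m[cld→φ6] = [207360, 629856]
fixed point reached at round 9
traceback from slip: (slip=1, fog=1, wet=1, ice=1, cld=0), score=829440

assignment: (slip=1, fog=1, wet=1, ice=1, cld=0); score = 829440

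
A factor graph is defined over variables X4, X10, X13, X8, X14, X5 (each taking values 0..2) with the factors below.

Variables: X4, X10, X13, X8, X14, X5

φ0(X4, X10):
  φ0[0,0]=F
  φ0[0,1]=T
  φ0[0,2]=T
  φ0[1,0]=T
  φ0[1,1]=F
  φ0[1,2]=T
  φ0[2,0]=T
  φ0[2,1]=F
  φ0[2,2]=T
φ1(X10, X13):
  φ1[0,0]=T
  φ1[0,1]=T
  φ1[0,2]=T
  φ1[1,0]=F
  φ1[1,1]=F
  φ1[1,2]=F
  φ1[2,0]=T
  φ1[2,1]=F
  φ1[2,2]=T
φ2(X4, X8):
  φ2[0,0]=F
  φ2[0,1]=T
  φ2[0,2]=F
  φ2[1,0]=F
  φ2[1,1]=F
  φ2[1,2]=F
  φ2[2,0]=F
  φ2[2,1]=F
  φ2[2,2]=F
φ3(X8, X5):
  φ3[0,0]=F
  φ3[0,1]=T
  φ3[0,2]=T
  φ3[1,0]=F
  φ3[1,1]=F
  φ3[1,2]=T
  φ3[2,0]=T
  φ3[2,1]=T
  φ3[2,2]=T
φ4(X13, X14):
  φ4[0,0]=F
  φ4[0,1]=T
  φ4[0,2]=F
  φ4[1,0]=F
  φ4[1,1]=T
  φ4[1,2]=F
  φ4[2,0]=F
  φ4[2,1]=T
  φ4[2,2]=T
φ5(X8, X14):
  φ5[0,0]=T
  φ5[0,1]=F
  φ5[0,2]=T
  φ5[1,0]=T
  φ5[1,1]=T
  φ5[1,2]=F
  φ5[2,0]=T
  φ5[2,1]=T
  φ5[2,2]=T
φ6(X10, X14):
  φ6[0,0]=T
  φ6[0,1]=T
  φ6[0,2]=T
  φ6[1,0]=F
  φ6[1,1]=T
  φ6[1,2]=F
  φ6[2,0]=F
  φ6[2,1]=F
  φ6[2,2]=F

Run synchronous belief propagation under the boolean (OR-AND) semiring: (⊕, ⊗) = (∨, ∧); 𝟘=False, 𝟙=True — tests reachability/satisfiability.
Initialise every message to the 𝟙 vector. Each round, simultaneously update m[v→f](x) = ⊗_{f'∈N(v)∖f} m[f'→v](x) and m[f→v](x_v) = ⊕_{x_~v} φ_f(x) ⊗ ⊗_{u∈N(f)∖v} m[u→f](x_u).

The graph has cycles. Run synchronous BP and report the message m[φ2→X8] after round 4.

init: all messages = 𝟙 over 3 values
r1 m[φ0→X4] = [T, T, T]
r1 m[φ0→X10] = [T, T, T]
r1 m[φ1→X10] = [T, F, T]
r1 m[φ1→X13] = [T, T, T]
r1 m[φ2→X4] = [T, F, F]
r1 m[φ2→X8] = [F, T, F]
r1 m[φ3→X8] = [T, T, T]
r1 m[φ3→X5] = [T, T, T]
r1 m[φ4→X13] = [T, T, T]
r1 m[φ4→X14] = [F, T, T]
r1 m[φ5→X8] = [T, T, T]
r1 m[φ5→X14] = [T, T, T]
r1 m[φ6→X10] = [T, T, F]
r1 m[φ6→X14] = [T, T, T]
r1 m[X4→φ0] = [T, T, T]
r1 m[X4→φ2] = [T, T, T]
r1 m[X10→φ0] = [T, T, T]
r1 m[X10→φ1] = [T, T, T]
r1 m[X10→φ6] = [T, T, T]
r1 m[X13→φ1] = [T, T, T]
r1 m[X13→φ4] = [T, T, T]
r1 m[X8→φ2] = [T, T, T]
r1 m[X8→φ3] = [T, T, T]
r1 m[X8→φ5] = [T, T, T]
r1 m[X14→φ4] = [T, T, T]
r1 m[X14→φ5] = [T, T, T]
r1 m[X14→φ6] = [T, T, T]
r1 m[X5→φ3] = [T, T, T]
r2 m[φ0→X4] = [T, T, T]
r2 m[φ0→X10] = [T, T, T]
r2 m[φ1→X10] = [T, F, T]
r2 m[φ1→X13] = [T, T, T]
r2 m[φ2→X4] = [T, F, F]
r2 m[φ2→X8] = [F, T, F]
r2 m[φ3→X8] = [T, T, T]
r2 m[φ3→X5] = [T, T, T]
r2 m[φ4→X13] = [T, T, T]
r2 m[φ4→X14] = [F, T, T]
r2 m[φ5→X8] = [T, T, T]
r2 m[φ5→X14] = [T, T, T]
r2 m[φ6→X10] = [T, T, F]
r2 m[φ6→X14] = [T, T, T]
r2 m[X4→φ0] = [T, F, F]
r2 m[X4→φ2] = [T, T, T]
r2 m[X10→φ0] = [T, F, F]
r2 m[X10→φ1] = [T, T, F]
r2 m[X10→φ6] = [T, F, T]
r2 m[X13→φ1] = [T, T, T]
r2 m[X13→φ4] = [T, T, T]
r2 m[X8→φ2] = [T, T, T]
r2 m[X8→φ3] = [F, T, F]
r2 m[X8→φ5] = [F, T, F]
r2 m[X14→φ4] = [T, T, T]
r2 m[X14→φ5] = [F, T, T]
r2 m[X14→φ6] = [F, T, T]
r2 m[X5→φ3] = [T, T, T]
r3 m[φ0→X4] = [F, T, T]
r3 m[φ0→X10] = [F, T, T]
r3 m[φ1→X10] = [T, F, T]
r3 m[φ1→X13] = [T, T, T]
r3 m[φ2→X4] = [T, F, F]
r3 m[φ2→X8] = [F, T, F]
r3 m[φ3→X8] = [T, T, T]
r3 m[φ3→X5] = [F, F, T]
r3 m[φ4→X13] = [T, T, T]
r3 m[φ4→X14] = [F, T, T]
r3 m[φ5→X8] = [T, T, T]
r3 m[φ5→X14] = [T, T, F]
r3 m[φ6→X10] = [T, T, F]
r3 m[φ6→X14] = [T, T, T]
r3 m[X4→φ0] = [T, F, F]
r3 m[X4→φ2] = [T, T, T]
r3 m[X10→φ0] = [T, F, F]
r3 m[X10→φ1] = [T, T, F]
r3 m[X10→φ6] = [T, F, T]
r3 m[X13→φ1] = [T, T, T]
r3 m[X13→φ4] = [T, T, T]
r3 m[X8→φ2] = [T, T, T]
r3 m[X8→φ3] = [F, T, F]
r3 m[X8→φ5] = [F, T, F]
r3 m[X14→φ4] = [T, T, T]
r3 m[X14→φ5] = [F, T, T]
r3 m[X14→φ6] = [F, T, T]
r3 m[X5→φ3] = [T, T, T]
r4 m[φ0→X4] = [F, T, T]
r4 m[φ0→X10] = [F, T, T]
r4 m[φ1→X10] = [T, F, T]
r4 m[φ1→X13] = [T, T, T]
r4 m[φ2→X4] = [T, F, F]
r4 m[φ2→X8] = [F, T, F]
r4 m[φ3→X8] = [T, T, T]
r4 m[φ3→X5] = [F, F, T]
r4 m[φ4→X13] = [T, T, T]
r4 m[φ4→X14] = [F, T, T]
r4 m[φ5→X8] = [T, T, T]
r4 m[φ5→X14] = [T, T, F]
r4 m[φ6→X10] = [T, T, F]
r4 m[φ6→X14] = [T, T, T]
r4 m[X4→φ0] = [T, F, F]
r4 m[X4→φ2] = [F, T, T]
r4 m[X10→φ0] = [T, F, F]
r4 m[X10→φ1] = [F, T, F]
r4 m[X10→φ6] = [F, F, T]
r4 m[X13→φ1] = [T, T, T]
r4 m[X13→φ4] = [T, T, T]
r4 m[X8→φ2] = [T, T, T]
r4 m[X8→φ3] = [F, T, F]
r4 m[X8→φ5] = [F, T, F]
r4 m[X14→φ4] = [T, T, F]
r4 m[X14→φ5] = [F, T, T]
r4 m[X14→φ6] = [F, T, F]
r4 m[X5→φ3] = [T, T, T]

message @ round 4 = [F, T, F]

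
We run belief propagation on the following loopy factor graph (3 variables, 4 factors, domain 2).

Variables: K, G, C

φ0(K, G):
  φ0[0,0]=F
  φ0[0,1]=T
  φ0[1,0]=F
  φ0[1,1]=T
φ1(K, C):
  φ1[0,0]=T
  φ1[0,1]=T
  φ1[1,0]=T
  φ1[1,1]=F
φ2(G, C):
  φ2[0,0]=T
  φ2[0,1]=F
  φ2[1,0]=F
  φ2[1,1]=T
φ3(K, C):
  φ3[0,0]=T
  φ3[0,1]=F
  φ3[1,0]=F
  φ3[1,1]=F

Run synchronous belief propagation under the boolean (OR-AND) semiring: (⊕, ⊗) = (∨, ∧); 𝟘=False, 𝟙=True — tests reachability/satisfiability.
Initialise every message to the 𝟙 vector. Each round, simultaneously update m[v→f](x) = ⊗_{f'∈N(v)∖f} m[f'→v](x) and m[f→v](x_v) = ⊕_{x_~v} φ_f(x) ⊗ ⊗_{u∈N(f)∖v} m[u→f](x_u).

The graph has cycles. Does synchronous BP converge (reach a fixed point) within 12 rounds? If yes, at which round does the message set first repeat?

init: all messages = 𝟙 over 2 values
r1 m[φ0→K] = [T, T]
r1 m[φ0→G] = [F, T]
r1 m[φ1→K] = [T, T]
r1 m[φ1→C] = [T, T]
r1 m[φ2→G] = [T, T]
r1 m[φ2→C] = [T, T]
r1 m[φ3→K] = [T, F]
r1 m[φ3→C] = [T, F]
r1 m[K→φ0] = [T, T]
r1 m[K→φ1] = [T, T]
r1 m[K→φ3] = [T, T]
r1 m[G→φ0] = [T, T]
r1 m[G→φ2] = [T, T]
r1 m[C→φ1] = [T, T]
r1 m[C→φ2] = [T, T]
r1 m[C→φ3] = [T, T]
r2 m[φ0→K] = [T, T]
r2 m[φ0→G] = [F, T]
r2 m[φ1→K] = [T, T]
r2 m[φ1→C] = [T, T]
r2 m[φ2→G] = [T, T]
r2 m[φ2→C] = [T, T]
r2 m[φ3→K] = [T, F]
r2 m[φ3→C] = [T, F]
r2 m[K→φ0] = [T, F]
r2 m[K→φ1] = [T, F]
r2 m[K→φ3] = [T, T]
r2 m[G→φ0] = [T, T]
r2 m[G→φ2] = [F, T]
r2 m[C→φ1] = [T, F]
r2 m[C→φ2] = [T, F]
r2 m[C→φ3] = [T, T]
r3 m[φ0→K] = [T, T]
r3 m[φ0→G] = [F, T]
r3 m[φ1→K] = [T, T]
r3 m[φ1→C] = [T, T]
r3 m[φ2→G] = [T, F]
r3 m[φ2→C] = [F, T]
r3 m[φ3→K] = [T, F]
r3 m[φ3→C] = [T, F]
r3 m[K→φ0] = [T, F]
r3 m[K→φ1] = [T, F]
r3 m[K→φ3] = [T, T]
r3 m[G→φ0] = [T, T]
r3 m[G→φ2] = [F, T]
r3 m[C→φ1] = [T, F]
r3 m[C→φ2] = [T, F]
r3 m[C→φ3] = [T, T]
r4 m[φ0→K] = [T, T]
r4 m[φ0→G] = [F, T]
r4 m[φ1→K] = [T, T]
r4 m[φ1→C] = [T, T]
r4 m[φ2→G] = [T, F]
r4 m[φ2→C] = [F, T]
r4 m[φ3→K] = [T, F]
r4 m[φ3→C] = [T, F]
r4 m[K→φ0] = [T, F]
r4 m[K→φ1] = [T, F]
r4 m[K→φ3] = [T, T]
r4 m[G→φ0] = [T, F]
r4 m[G→φ2] = [F, T]
r4 m[C→φ1] = [F, F]
r4 m[C→φ2] = [T, F]
r4 m[C→φ3] = [F, T]
r5 m[φ0→K] = [F, F]
r5 m[φ0→G] = [F, T]
r5 m[φ1→K] = [F, F]
r5 m[φ1→C] = [T, T]
r5 m[φ2→G] = [T, F]
r5 m[φ2→C] = [F, T]
r5 m[φ3→K] = [F, F]
r5 m[φ3→C] = [T, F]
r5 m[K→φ0] = [T, F]
r5 m[K→φ1] = [T, F]
r5 m[K→φ3] = [T, T]
r5 m[G→φ0] = [T, F]
r5 m[G→φ2] = [F, T]
r5 m[C→φ1] = [F, F]
r5 m[C→φ2] = [T, F]
r5 m[C→φ3] = [F, T]
r6 m[φ0→K] = [F, F]
r6 m[φ0→G] = [F, T]
r6 m[φ1→K] = [F, F]
r6 m[φ1→C] = [T, T]
r6 m[φ2→G] = [T, F]
r6 m[φ2→C] = [F, T]
r6 m[φ3→K] = [F, F]
r6 m[φ3→C] = [T, F]
r6 m[K→φ0] = [F, F]
r6 m[K→φ1] = [F, F]
r6 m[K→φ3] = [F, F]
r6 m[G→φ0] = [T, F]
r6 m[G→φ2] = [F, T]
r6 m[C→φ1] = [F, F]
r6 m[C→φ2] = [T, F]
r6 m[C→φ3] = [F, T]
r7 m[φ0→K] = [F, F]
r7 m[φ0→G] = [F, F]
r7 m[φ1→K] = [F, F]
r7 m[φ1→C] = [F, F]
r7 m[φ2→G] = [T, F]
r7 m[φ2→C] = [F, T]
r7 m[φ3→K] = [F, F]
r7 m[φ3→C] = [F, F]
r7 m[K→φ0] = [F, F]
r7 m[K→φ1] = [F, F]
r7 m[K→φ3] = [F, F]
r7 m[G→φ0] = [T, F]
r7 m[G→φ2] = [F, T]
r7 m[C→φ1] = [F, F]
r7 m[C→φ2] = [T, F]
r7 m[C→φ3] = [F, T]
r8 m[φ0→K] = [F, F]
r8 m[φ0→G] = [F, F]
r8 m[φ1→K] = [F, F]
r8 m[φ1→C] = [F, F]
r8 m[φ2→G] = [T, F]
r8 m[φ2→C] = [F, T]
r8 m[φ3→K] = [F, F]
r8 m[φ3→C] = [F, F]
r8 m[K→φ0] = [F, F]
r8 m[K→φ1] = [F, F]
r8 m[K→φ3] = [F, F]
r8 m[G→φ0] = [T, F]
r8 m[G→φ2] = [F, F]
r8 m[C→φ1] = [F, F]
r8 m[C→φ2] = [F, F]
r8 m[C→φ3] = [F, F]
r9 m[φ0→K] = [F, F]
r9 m[φ0→G] = [F, F]
r9 m[φ1→K] = [F, F]
r9 m[φ1→C] = [F, F]
r9 m[φ2→G] = [F, F]
r9 m[φ2→C] = [F, F]
r9 m[φ3→K] = [F, F]
r9 m[φ3→C] = [F, F]
r9 m[K→φ0] = [F, F]
r9 m[K→φ1] = [F, F]
r9 m[K→φ3] = [F, F]
r9 m[G→φ0] = [T, F]
r9 m[G→φ2] = [F, F]
r9 m[C→φ1] = [F, F]
r9 m[C→φ2] = [F, F]
r9 m[C→φ3] = [F, F]
r10 m[φ0→K] = [F, F]
r10 m[φ0→G] = [F, F]
r10 m[φ1→K] = [F, F]
r10 m[φ1→C] = [F, F]
r10 m[φ2→G] = [F, F]
r10 m[φ2→C] = [F, F]
r10 m[φ3→K] = [F, F]
r10 m[φ3→C] = [F, F]
r10 m[K→φ0] = [F, F]
r10 m[K→φ1] = [F, F]
r10 m[K→φ3] = [F, F]
r10 m[G→φ0] = [F, F]
r10 m[G→φ2] = [F, F]
r10 m[C→φ1] = [F, F]
r10 m[C→φ2] = [F, F]
r10 m[C→φ3] = [F, F]
r11 m[φ0→K] = [F, F]
r11 m[φ0→G] = [F, F]
r11 m[φ1→K] = [F, F]
r11 m[φ1→C] = [F, F]
r11 m[φ2→G] = [F, F]
r11 m[φ2→C] = [F, F]
r11 m[φ3→K] = [F, F]
r11 m[φ3→C] = [F, F]
r11 m[K→φ0] = [F, F]
r11 m[K→φ1] = [F, F]
r11 m[K→φ3] = [F, F]
r11 m[G→φ0] = [F, F]
r11 m[G→φ2] = [F, F]
r11 m[C→φ1] = [F, F]
r11 m[C→φ2] = [F, F]
r11 m[C→φ3] = [F, F]
fixed point reached at round 11
messages reach a fixed point at round 11

CONVERGED at round 11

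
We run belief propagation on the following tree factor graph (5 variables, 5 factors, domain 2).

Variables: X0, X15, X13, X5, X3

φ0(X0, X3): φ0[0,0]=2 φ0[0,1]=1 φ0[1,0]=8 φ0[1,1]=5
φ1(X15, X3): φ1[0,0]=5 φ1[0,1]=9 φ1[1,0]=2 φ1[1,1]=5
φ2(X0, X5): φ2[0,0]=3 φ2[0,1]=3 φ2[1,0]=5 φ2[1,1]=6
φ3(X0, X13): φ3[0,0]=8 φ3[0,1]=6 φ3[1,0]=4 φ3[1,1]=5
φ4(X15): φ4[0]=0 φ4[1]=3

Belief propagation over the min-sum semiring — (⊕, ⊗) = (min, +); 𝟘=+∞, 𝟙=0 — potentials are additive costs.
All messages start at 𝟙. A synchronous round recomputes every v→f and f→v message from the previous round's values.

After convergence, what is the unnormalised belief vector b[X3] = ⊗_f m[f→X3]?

init: all messages = 𝟙 over 2 values
r1 m[φ0→X0] = [1, 5]
r1 m[φ0→X3] = [2, 1]
r1 m[φ1→X15] = [5, 2]
r1 m[φ1→X3] = [2, 5]
r1 m[φ2→X0] = [3, 5]
r1 m[φ2→X5] = [3, 3]
r1 m[φ3→X0] = [6, 4]
r1 m[φ3→X13] = [4, 5]
r1 m[φ4→X15] = [0, 3]
r1 m[X0→φ0] = [0, 0]
r1 m[X0→φ2] = [0, 0]
r1 m[X0→φ3] = [0, 0]
r1 m[X15→φ1] = [0, 0]
r1 m[X15→φ4] = [0, 0]
r1 m[X13→φ3] = [0, 0]
r1 m[X5→φ2] = [0, 0]
r1 m[X3→φ0] = [0, 0]
r1 m[X3→φ1] = [0, 0]
r2 m[φ0→X0] = [1, 5]
r2 m[φ0→X3] = [2, 1]
r2 m[φ1→X15] = [5, 2]
r2 m[φ1→X3] = [2, 5]
r2 m[φ2→X0] = [3, 5]
r2 m[φ2→X5] = [3, 3]
r2 m[φ3→X0] = [6, 4]
r2 m[φ3→X13] = [4, 5]
r2 m[φ4→X15] = [0, 3]
r2 m[X0→φ0] = [9, 9]
r2 m[X0→φ2] = [7, 9]
r2 m[X0→φ3] = [4, 10]
r2 m[X15→φ1] = [0, 3]
r2 m[X15→φ4] = [5, 2]
r2 m[X13→φ3] = [0, 0]
r2 m[X5→φ2] = [0, 0]
r2 m[X3→φ0] = [2, 5]
r2 m[X3→φ1] = [2, 1]
r3 m[φ0→X0] = [4, 10]
r3 m[φ0→X3] = [11, 10]
r3 m[φ1→X15] = [7, 4]
r3 m[φ1→X3] = [5, 8]
r3 m[φ2→X0] = [3, 5]
r3 m[φ2→X5] = [10, 10]
r3 m[φ3→X0] = [6, 4]
r3 m[φ3→X13] = [12, 10]
r3 m[φ4→X15] = [0, 3]
r3 m[X0→φ0] = [9, 9]
r3 m[X0→φ2] = [7, 9]
r3 m[X0→φ3] = [4, 10]
r3 m[X15→φ1] = [0, 3]
r3 m[X15→φ4] = [5, 2]
r3 m[X13→φ3] = [0, 0]
r3 m[X5→φ2] = [0, 0]
r3 m[X3→φ0] = [2, 5]
r3 m[X3→φ1] = [2, 1]
r4 m[φ0→X0] = [4, 10]
r4 m[φ0→X3] = [11, 10]
r4 m[φ1→X15] = [7, 4]
r4 m[φ1→X3] = [5, 8]
r4 m[φ2→X0] = [3, 5]
r4 m[φ2→X5] = [10, 10]
r4 m[φ3→X0] = [6, 4]
r4 m[φ3→X13] = [12, 10]
r4 m[φ4→X15] = [0, 3]
r4 m[X0→φ0] = [9, 9]
r4 m[X0→φ2] = [10, 14]
r4 m[X0→φ3] = [7, 15]
r4 m[X15→φ1] = [0, 3]
r4 m[X15→φ4] = [7, 4]
r4 m[X13→φ3] = [0, 0]
r4 m[X5→φ2] = [0, 0]
r4 m[X3→φ0] = [5, 8]
r4 m[X3→φ1] = [11, 10]
r5 m[φ0→X0] = [7, 13]
r5 m[φ0→X3] = [11, 10]
r5 m[φ1→X15] = [16, 13]
r5 m[φ1→X3] = [5, 8]
r5 m[φ2→X0] = [3, 5]
r5 m[φ2→X5] = [13, 13]
r5 m[φ3→X0] = [6, 4]
r5 m[φ3→X13] = [15, 13]
r5 m[φ4→X15] = [0, 3]
r5 m[X0→φ0] = [9, 9]
r5 m[X0→φ2] = [10, 14]
r5 m[X0→φ3] = [7, 15]
r5 m[X15→φ1] = [0, 3]
r5 m[X15→φ4] = [7, 4]
r5 m[X13→φ3] = [0, 0]
r5 m[X5→φ2] = [0, 0]
r5 m[X3→φ0] = [5, 8]
r5 m[X3→φ1] = [11, 10]
r6 m[φ0→X0] = [7, 13]
r6 m[φ0→X3] = [11, 10]
r6 m[φ1→X15] = [16, 13]
r6 m[φ1→X3] = [5, 8]
r6 m[φ2→X0] = [3, 5]
r6 m[φ2→X5] = [13, 13]
r6 m[φ3→X0] = [6, 4]
r6 m[φ3→X13] = [15, 13]
r6 m[φ4→X15] = [0, 3]
r6 m[X0→φ0] = [9, 9]
r6 m[X0→φ2] = [13, 17]
r6 m[X0→φ3] = [10, 18]
r6 m[X15→φ1] = [0, 3]
r6 m[X15→φ4] = [16, 13]
r6 m[X13→φ3] = [0, 0]
r6 m[X5→φ2] = [0, 0]
r6 m[X3→φ0] = [5, 8]
r6 m[X3→φ1] = [11, 10]
r7 m[φ0→X0] = [7, 13]
r7 m[φ0→X3] = [11, 10]
r7 m[φ1→X15] = [16, 13]
r7 m[φ1→X3] = [5, 8]
r7 m[φ2→X0] = [3, 5]
r7 m[φ2→X5] = [16, 16]
r7 m[φ3→X0] = [6, 4]
r7 m[φ3→X13] = [18, 16]
r7 m[φ4→X15] = [0, 3]
r7 m[X0→φ0] = [9, 9]
r7 m[X0→φ2] = [13, 17]
r7 m[X0→φ3] = [10, 18]
r7 m[X15→φ1] = [0, 3]
r7 m[X15→φ4] = [16, 13]
r7 m[X13→φ3] = [0, 0]
r7 m[X5→φ2] = [0, 0]
r7 m[X3→φ0] = [5, 8]
r7 m[X3→φ1] = [11, 10]
r8 m[φ0→X0] = [7, 13]
r8 m[φ0→X3] = [11, 10]
r8 m[φ1→X15] = [16, 13]
r8 m[φ1→X3] = [5, 8]
r8 m[φ2→X0] = [3, 5]
r8 m[φ2→X5] = [16, 16]
r8 m[φ3→X0] = [6, 4]
r8 m[φ3→X13] = [18, 16]
r8 m[φ4→X15] = [0, 3]
r8 m[X0→φ0] = [9, 9]
r8 m[X0→φ2] = [13, 17]
r8 m[X0→φ3] = [10, 18]
r8 m[X15→φ1] = [0, 3]
r8 m[X15→φ4] = [16, 13]
r8 m[X13→φ3] = [0, 0]
r8 m[X5→φ2] = [0, 0]
r8 m[X3→φ0] = [5, 8]
r8 m[X3→φ1] = [11, 10]
fixed point reached at round 8
b[X3] = ⊗ incoming = [16, 18]

b[X3] = [16, 18]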